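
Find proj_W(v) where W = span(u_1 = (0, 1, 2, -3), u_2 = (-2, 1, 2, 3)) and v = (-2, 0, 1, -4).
proj_W(v) = (14/59, 50/59, 100/59, -192/59)

Set up U = [u_1 | ... | u_2] ∈ R^(4×2). The projector onto W = col(U) is P = U (U^T U)^(-1) U^T.
Compute U^T U =
  [14, -4]
  [-4, 18],
and U^T v = (14, -6).
Solve U^T U · c = U^T v for the coefficients: c = (57/59, -7/59). The projection is proj_W(v) = U c.
Check: (v - proj_W(v)) · u_1 = 0  (should be 0).
Check: (v - proj_W(v)) · u_2 = 0  (should be 0).
Result: proj_W(v) = (14/59, 50/59, 100/59, -192/59).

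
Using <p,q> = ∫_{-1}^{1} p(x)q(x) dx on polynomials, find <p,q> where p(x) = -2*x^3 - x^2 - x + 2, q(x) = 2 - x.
<p,q> = 122/15

Expand the product: p(x)·q(x) = 2*x^4 - 3*x^3 - x^2 - 4*x + 4.
∫_{-1}^{1} of each monomial x^k gives [2/(k+1) if k even, 0 if k odd]. Integrating term-by-term (or equivalently evaluating the antiderivative F(x) = 2*x^5/5 - 3*x^4/4 - x^3/3 - 2*x^2 + 4*x at the endpoints):
  F(1) − F(−1) = 79/60 − (-409/60) = 122/15.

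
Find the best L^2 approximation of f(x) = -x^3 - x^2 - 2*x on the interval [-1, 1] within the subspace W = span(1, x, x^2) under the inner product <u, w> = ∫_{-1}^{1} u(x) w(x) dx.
g(x) = -x^2 - 13*x/5

The best approximation g ∈ W is the orthogonal projection of f onto W. Writing g = a_0 + a_1 x + a_2 x^2, the coefficients solve the normal equations G · a = b where
  G_{ij} = <φ_i, φ_j> and b_i = <f, φ_i>, with φ_0 = 1, φ_1 = x, φ_2 = x^2.
G =
  [2, 0, 2/3]
  [0, 2/3, 0]
  [2/3, 0, 2/5],
b = (-2/3, -26/15, -2/5).
Solving gives a_0 = 0, a_1 = -13/5, a_2 = -1, so
  g(x) = -x^2 - 13*x/5.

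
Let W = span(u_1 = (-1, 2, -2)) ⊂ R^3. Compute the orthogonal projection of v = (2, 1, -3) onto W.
proj_W(v) = (-2/3, 4/3, -4/3)

Set up U = [u_1 | ... | u_1] ∈ R^(3×1). The projector onto W = col(U) is P = U (U^T U)^(-1) U^T.
Compute U^T U =
  [9],
and U^T v = (6).
Solve U^T U · c = U^T v for the coefficients: c = (2/3). The projection is proj_W(v) = U c.
Check: (v - proj_W(v)) · u_1 = 0  (should be 0).
Result: proj_W(v) = (-2/3, 4/3, -4/3).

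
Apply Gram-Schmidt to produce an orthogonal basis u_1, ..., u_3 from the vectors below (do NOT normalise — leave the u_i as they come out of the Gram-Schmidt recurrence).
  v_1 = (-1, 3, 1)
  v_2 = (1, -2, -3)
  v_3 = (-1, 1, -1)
Orthogonal basis:
  u_1 = (-1, 3, 1)
  u_2 = (1/11, 8/11, -23/11)
  u_3 = (-7/9, -2/9, -1/9)

Apply the Gram-Schmidt recurrence
  u_1 = v_1
  u_i = v_i − Σ_{j<i} ((v_i · u_j) / (u_j · u_j)) · u_j.

Step by step this gives:
  u_1 = (-1, 3, 1)
  u_2 = (1/11, 8/11, -23/11)
  u_3 = (-7/9, -2/9, -1/9)

Orthogonality check:
  u_2 · u_1 = 0 (should be 0)
  u_3 · u_1 = 0 (should be 0)
  u_3 · u_2 = 0 (should be 0)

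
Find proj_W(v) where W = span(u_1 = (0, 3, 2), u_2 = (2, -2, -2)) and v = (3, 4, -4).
proj_W(v) = (59/14, 11/7, -5/14)

Set up U = [u_1 | ... | u_2] ∈ R^(3×2). The projector onto W = col(U) is P = U (U^T U)^(-1) U^T.
Compute U^T U =
  [13, -10]
  [-10, 12],
and U^T v = (4, 6).
Solve U^T U · c = U^T v for the coefficients: c = (27/14, 59/28). The projection is proj_W(v) = U c.
Check: (v - proj_W(v)) · u_1 = 0  (should be 0).
Check: (v - proj_W(v)) · u_2 = 0  (should be 0).
Result: proj_W(v) = (59/14, 11/7, -5/14).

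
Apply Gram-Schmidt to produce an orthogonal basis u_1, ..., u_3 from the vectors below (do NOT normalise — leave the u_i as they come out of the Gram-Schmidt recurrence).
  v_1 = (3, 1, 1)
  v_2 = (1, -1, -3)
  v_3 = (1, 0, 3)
Orthogonal basis:
  u_1 = (3, 1, 1)
  u_2 = (14/11, -10/11, -32/11)
  u_3 = (7/30, -7/6, 7/15)

Apply the Gram-Schmidt recurrence
  u_1 = v_1
  u_i = v_i − Σ_{j<i} ((v_i · u_j) / (u_j · u_j)) · u_j.

Step by step this gives:
  u_1 = (3, 1, 1)
  u_2 = (14/11, -10/11, -32/11)
  u_3 = (7/30, -7/6, 7/15)

Orthogonality check:
  u_2 · u_1 = 0 (should be 0)
  u_3 · u_1 = 0 (should be 0)
  u_3 · u_2 = 0 (should be 0)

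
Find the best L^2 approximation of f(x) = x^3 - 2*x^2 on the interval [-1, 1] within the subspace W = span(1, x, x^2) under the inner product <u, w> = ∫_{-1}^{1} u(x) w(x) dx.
g(x) = -2*x^2 + 3*x/5

The best approximation g ∈ W is the orthogonal projection of f onto W. Writing g = a_0 + a_1 x + a_2 x^2, the coefficients solve the normal equations G · a = b where
  G_{ij} = <φ_i, φ_j> and b_i = <f, φ_i>, with φ_0 = 1, φ_1 = x, φ_2 = x^2.
G =
  [2, 0, 2/3]
  [0, 2/3, 0]
  [2/3, 0, 2/5],
b = (-4/3, 2/5, -4/5).
Solving gives a_0 = 0, a_1 = 3/5, a_2 = -2, so
  g(x) = -2*x^2 + 3*x/5.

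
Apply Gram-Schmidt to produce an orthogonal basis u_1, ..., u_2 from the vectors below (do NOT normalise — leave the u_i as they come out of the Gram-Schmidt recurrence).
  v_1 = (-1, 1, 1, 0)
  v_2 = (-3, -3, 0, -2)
Orthogonal basis:
  u_1 = (-1, 1, 1, 0)
  u_2 = (-3, -3, 0, -2)

Apply the Gram-Schmidt recurrence
  u_1 = v_1
  u_i = v_i − Σ_{j<i} ((v_i · u_j) / (u_j · u_j)) · u_j.

Step by step this gives:
  u_1 = (-1, 1, 1, 0)
  u_2 = (-3, -3, 0, -2)

Orthogonality check:
  u_2 · u_1 = 0 (should be 0)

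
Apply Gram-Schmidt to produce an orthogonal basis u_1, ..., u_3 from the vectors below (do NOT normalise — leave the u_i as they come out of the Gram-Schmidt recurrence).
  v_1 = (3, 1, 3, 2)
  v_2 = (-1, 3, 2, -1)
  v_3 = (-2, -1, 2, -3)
Orthogonal basis:
  u_1 = (3, 1, 3, 2)
  u_2 = (-35/23, 65/23, 34/23, -31/23)
  u_3 = (-15/47, -698/329, 713/329, -563/329)

Apply the Gram-Schmidt recurrence
  u_1 = v_1
  u_i = v_i − Σ_{j<i} ((v_i · u_j) / (u_j · u_j)) · u_j.

Step by step this gives:
  u_1 = (3, 1, 3, 2)
  u_2 = (-35/23, 65/23, 34/23, -31/23)
  u_3 = (-15/47, -698/329, 713/329, -563/329)

Orthogonality check:
  u_2 · u_1 = 0 (should be 0)
  u_3 · u_1 = 0 (should be 0)
  u_3 · u_2 = 0 (should be 0)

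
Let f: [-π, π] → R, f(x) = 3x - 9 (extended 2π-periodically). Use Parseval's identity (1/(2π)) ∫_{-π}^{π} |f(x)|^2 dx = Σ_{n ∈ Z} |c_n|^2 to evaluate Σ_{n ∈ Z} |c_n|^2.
Σ |c_n|^2 = 3π^2 + 81

Expand and integrate term by term over [-π, π]:
  ∫ (3x)^2 dx = 9·(2π^3/3); ∫ 2·3·(-9)·x dx = 0 (odd integrand); ∫ (-9)^2 dx = 81·2π.
So (1/(2π)) ∫_{-π}^{π} (3x - 9)^2 dx = 9π^2/3 + 81 = 3π^2 + 81.
Parseval ⇒ Σ |c_n|^2 = 3π^2 + 81.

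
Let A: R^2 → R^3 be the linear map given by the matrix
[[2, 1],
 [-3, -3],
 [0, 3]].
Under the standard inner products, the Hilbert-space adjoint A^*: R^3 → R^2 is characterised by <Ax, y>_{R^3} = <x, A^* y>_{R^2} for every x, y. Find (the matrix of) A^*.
A^* = A^T =
[[2, -3, 0],
 [1, -3, 3]]

For real matrices with standard dot products, the defining identity <Ax, y> = <x, A^* y> gives (Ax)^T y = x^T (A^*) y, i.e. x^T A^T y = x^T (A^*) y. Since this holds for all x, y, we must have A^* = A^T. Therefore
A^* =
[[2, -3, 0],
 [1, -3, 3]].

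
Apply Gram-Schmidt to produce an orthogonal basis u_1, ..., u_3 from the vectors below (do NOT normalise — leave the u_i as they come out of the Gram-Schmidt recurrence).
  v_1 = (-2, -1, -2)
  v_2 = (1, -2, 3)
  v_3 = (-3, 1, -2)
Orthogonal basis:
  u_1 = (-2, -1, -2)
  u_2 = (-1/3, -8/3, 5/3)
  u_3 = (-7/6, 2/3, 5/6)

Apply the Gram-Schmidt recurrence
  u_1 = v_1
  u_i = v_i − Σ_{j<i} ((v_i · u_j) / (u_j · u_j)) · u_j.

Step by step this gives:
  u_1 = (-2, -1, -2)
  u_2 = (-1/3, -8/3, 5/3)
  u_3 = (-7/6, 2/3, 5/6)

Orthogonality check:
  u_2 · u_1 = 0 (should be 0)
  u_3 · u_1 = 0 (should be 0)
  u_3 · u_2 = 0 (should be 0)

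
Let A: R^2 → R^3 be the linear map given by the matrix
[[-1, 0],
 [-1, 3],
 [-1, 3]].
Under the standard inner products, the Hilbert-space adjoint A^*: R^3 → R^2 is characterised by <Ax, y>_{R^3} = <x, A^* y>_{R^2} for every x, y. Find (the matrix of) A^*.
A^* = A^T =
[[-1, -1, -1],
 [0, 3, 3]]

For real matrices with standard dot products, the defining identity <Ax, y> = <x, A^* y> gives (Ax)^T y = x^T (A^*) y, i.e. x^T A^T y = x^T (A^*) y. Since this holds for all x, y, we must have A^* = A^T. Therefore
A^* =
[[-1, -1, -1],
 [0, 3, 3]].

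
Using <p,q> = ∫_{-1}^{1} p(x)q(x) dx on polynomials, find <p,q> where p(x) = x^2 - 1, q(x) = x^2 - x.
<p,q> = -4/15

Expand the product: p(x)·q(x) = x^4 - x^3 - x^2 + x.
∫_{-1}^{1} of each monomial x^k gives [2/(k+1) if k even, 0 if k odd]. Integrating term-by-term (or equivalently evaluating the antiderivative F(x) = x^5/5 - x^4/4 - x^3/3 + x^2/2 at the endpoints):
  F(1) − F(−1) = 7/60 − (23/60) = -4/15.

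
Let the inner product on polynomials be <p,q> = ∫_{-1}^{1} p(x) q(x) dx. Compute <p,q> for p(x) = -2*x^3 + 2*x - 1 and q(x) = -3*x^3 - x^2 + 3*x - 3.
<p,q> = 796/105

Expand the product: p(x)·q(x) = 6*x^6 + 2*x^5 - 12*x^4 + 7*x^3 + 7*x^2 - 9*x + 3.
∫_{-1}^{1} of each monomial x^k gives [2/(k+1) if k even, 0 if k odd]. Integrating term-by-term (or equivalently evaluating the antiderivative F(x) = 6*x^7/7 + x^6/3 - 12*x^5/5 + 7*x^4/4 + 7*x^3/3 - 9*x^2/2 + 3*x at the endpoints):
  F(1) − F(−1) = 577/420 − (-869/140) = 796/105.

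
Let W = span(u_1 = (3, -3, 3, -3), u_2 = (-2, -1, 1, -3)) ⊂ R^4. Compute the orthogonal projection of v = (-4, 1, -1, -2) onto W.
proj_W(v) = (-72/17, 12/17, -12/17, -28/17)

Set up U = [u_1 | ... | u_2] ∈ R^(4×2). The projector onto W = col(U) is P = U (U^T U)^(-1) U^T.
Compute U^T U =
  [36, 9]
  [9, 15],
and U^T v = (-12, 12).
Solve U^T U · c = U^T v for the coefficients: c = (-32/51, 20/17). The projection is proj_W(v) = U c.
Check: (v - proj_W(v)) · u_1 = 0  (should be 0).
Check: (v - proj_W(v)) · u_2 = 0  (should be 0).
Result: proj_W(v) = (-72/17, 12/17, -12/17, -28/17).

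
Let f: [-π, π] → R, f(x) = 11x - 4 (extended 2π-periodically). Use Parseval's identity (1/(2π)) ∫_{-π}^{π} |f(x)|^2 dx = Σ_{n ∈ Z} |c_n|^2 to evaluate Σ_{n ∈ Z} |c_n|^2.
Σ |c_n|^2 = 121π^2/3 + 16

Expand and integrate term by term over [-π, π]:
  ∫ (11x)^2 dx = 121·(2π^3/3); ∫ 2·11·(-4)·x dx = 0 (odd integrand); ∫ (-4)^2 dx = 16·2π.
So (1/(2π)) ∫_{-π}^{π} (11x - 4)^2 dx = 121π^2/3 + 16 = 121π^2/3 + 16.
Parseval ⇒ Σ |c_n|^2 = 121π^2/3 + 16.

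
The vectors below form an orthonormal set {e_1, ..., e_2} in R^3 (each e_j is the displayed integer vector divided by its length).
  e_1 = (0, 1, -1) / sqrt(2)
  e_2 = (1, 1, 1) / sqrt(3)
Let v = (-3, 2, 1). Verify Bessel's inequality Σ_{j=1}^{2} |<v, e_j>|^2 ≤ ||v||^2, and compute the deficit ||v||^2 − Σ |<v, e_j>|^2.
Σ |<v, e_j>|^2 = 1/2; ||v||^2 = 14; deficit = 27/2

Write each e_j = u_j / sqrt(<u_j, u_j>) where u_j is the displayed integer vector. Then <v, e_j> = <v, u_j> / sqrt(<u_j, u_j>), so |<v, e_j>|^2 = <v, u_j>^2 / <u_j, u_j>.
Coefficients: <v, e_1> = 1/sqrt(2), <v, e_2> = 0/sqrt(3).
Square and sum: Σ |<v, e_j>|^2 = 1/2.
Compute ||v||^2 = v·v = 14.
Deficit = 14 − 1/2 = 27/2 ≥ 0, confirming Bessel's inequality. (The deficit equals ||v − Σ <v,e_j> e_j||^2, the squared distance from v to span{e_j}.)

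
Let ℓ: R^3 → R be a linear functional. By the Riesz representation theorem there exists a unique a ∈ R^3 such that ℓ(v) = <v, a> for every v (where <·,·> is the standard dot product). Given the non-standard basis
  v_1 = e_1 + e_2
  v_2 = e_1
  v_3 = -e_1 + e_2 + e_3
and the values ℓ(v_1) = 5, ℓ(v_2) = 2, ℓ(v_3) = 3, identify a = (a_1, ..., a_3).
a = (2, 3, 2)

Write a = (a_1, ..., a_3) in the standard basis. For each basis vector v_i, ℓ(v_i) = <v_i, a> is a linear equation in the a_j's. Collect the n equations into a matrix system V a = ℓ, where row i of V is v_i (expressed in the standard basis). Since V is invertible (lower-triangular with 1s on the diagonal, up to permutation), solve by back-substitution:
  V =
[[1, 1, 0],
 [1, 0, 0],
 [-1, 1, 1]]
  V a = (5, 2, 3)
Solving gives a = (2, 3, 2).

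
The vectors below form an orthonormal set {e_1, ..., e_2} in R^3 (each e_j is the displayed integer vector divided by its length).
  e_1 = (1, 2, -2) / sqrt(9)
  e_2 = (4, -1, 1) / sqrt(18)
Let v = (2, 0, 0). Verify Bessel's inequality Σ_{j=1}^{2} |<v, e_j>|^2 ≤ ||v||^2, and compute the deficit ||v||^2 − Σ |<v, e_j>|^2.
Σ |<v, e_j>|^2 = 4; ||v||^2 = 4; deficit = 0

Write each e_j = u_j / sqrt(<u_j, u_j>) where u_j is the displayed integer vector. Then <v, e_j> = <v, u_j> / sqrt(<u_j, u_j>), so |<v, e_j>|^2 = <v, u_j>^2 / <u_j, u_j>.
Coefficients: <v, e_1> = 2/sqrt(9), <v, e_2> = 8/sqrt(18).
Square and sum: Σ |<v, e_j>|^2 = 4.
Compute ||v||^2 = v·v = 4.
Deficit = 4 − 4 = 0 ≥ 0, confirming Bessel's inequality. (The deficit equals ||v − Σ <v,e_j> e_j||^2, the squared distance from v to span{e_j}.)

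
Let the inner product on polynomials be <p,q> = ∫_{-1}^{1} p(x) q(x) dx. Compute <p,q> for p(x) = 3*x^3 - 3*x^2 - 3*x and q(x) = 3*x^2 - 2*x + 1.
<p,q> = -4

Expand the product: p(x)·q(x) = 9*x^5 - 15*x^4 + 3*x^2 - 3*x.
∫_{-1}^{1} of each monomial x^k gives [2/(k+1) if k even, 0 if k odd]. Integrating term-by-term (or equivalently evaluating the antiderivative F(x) = 3*x^6/2 - 3*x^5 + x^3 - 3*x^2/2 at the endpoints):
  F(1) − F(−1) = -2 − (2) = -4.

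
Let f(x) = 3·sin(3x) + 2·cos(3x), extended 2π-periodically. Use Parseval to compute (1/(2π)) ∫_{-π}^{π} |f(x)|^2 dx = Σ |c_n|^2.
Σ |c_n|^2 = 13/2

Expand |f|^2 and use orthogonality of {sin(nx), cos(mx)} on [-π, π]:
  ∫_{-π}^{π} sin(nx)^2 dx = π, ∫ cos(mx)^2 dx = π, and cross terms integrate to 0.
So ∫_{-π}^{π} f(x)^2 dx = 3^2 · π + 2^2 · π = (9 + 4)π.
Divide by 2π: (9 + 4)/2 = 13/2.
By Parseval, this equals Σ |c_n|^2.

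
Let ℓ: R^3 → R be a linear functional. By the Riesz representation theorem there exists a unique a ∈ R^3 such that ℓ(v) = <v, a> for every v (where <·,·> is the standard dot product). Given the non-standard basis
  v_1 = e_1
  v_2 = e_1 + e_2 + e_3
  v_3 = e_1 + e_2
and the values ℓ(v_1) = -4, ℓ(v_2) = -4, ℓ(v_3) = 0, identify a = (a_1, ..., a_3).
a = (-4, 4, -4)

Write a = (a_1, ..., a_3) in the standard basis. For each basis vector v_i, ℓ(v_i) = <v_i, a> is a linear equation in the a_j's. Collect the n equations into a matrix system V a = ℓ, where row i of V is v_i (expressed in the standard basis). Since V is invertible (lower-triangular with 1s on the diagonal, up to permutation), solve by back-substitution:
  V =
[[1, 0, 0],
 [1, 1, 1],
 [1, 1, 0]]
  V a = (-4, -4, 0)
Solving gives a = (-4, 4, -4).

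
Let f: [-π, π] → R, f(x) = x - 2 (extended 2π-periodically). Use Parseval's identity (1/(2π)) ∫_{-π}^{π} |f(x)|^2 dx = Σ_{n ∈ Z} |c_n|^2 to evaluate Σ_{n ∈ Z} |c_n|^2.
Σ |c_n|^2 = π^2/3 + 4

Expand and integrate term by term over [-π, π]:
  ∫ (x)^2 dx = 1·(2π^3/3); ∫ 2·1·(-2)·x dx = 0 (odd integrand); ∫ (-2)^2 dx = 4·2π.
So (1/(2π)) ∫_{-π}^{π} (x - 2)^2 dx = 1π^2/3 + 4 = π^2/3 + 4.
Parseval ⇒ Σ |c_n|^2 = π^2/3 + 4.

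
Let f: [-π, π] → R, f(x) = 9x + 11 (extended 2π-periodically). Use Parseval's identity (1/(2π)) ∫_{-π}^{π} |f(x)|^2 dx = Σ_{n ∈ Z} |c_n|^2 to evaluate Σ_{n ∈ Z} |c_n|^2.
Σ |c_n|^2 = 27π^2 + 121

Expand and integrate term by term over [-π, π]:
  ∫ (9x)^2 dx = 81·(2π^3/3); ∫ 2·9·(11)·x dx = 0 (odd integrand); ∫ 11^2 dx = 121·2π.
So (1/(2π)) ∫_{-π}^{π} (9x + 11)^2 dx = 81π^2/3 + 121 = 27π^2 + 121.
Parseval ⇒ Σ |c_n|^2 = 27π^2 + 121.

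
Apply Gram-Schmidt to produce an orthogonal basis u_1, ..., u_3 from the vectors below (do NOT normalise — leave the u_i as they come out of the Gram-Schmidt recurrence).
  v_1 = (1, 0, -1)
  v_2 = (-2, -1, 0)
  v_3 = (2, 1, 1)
Orthogonal basis:
  u_1 = (1, 0, -1)
  u_2 = (-1, -1, -1)
  u_3 = (1/6, -1/3, 1/6)

Apply the Gram-Schmidt recurrence
  u_1 = v_1
  u_i = v_i − Σ_{j<i} ((v_i · u_j) / (u_j · u_j)) · u_j.

Step by step this gives:
  u_1 = (1, 0, -1)
  u_2 = (-1, -1, -1)
  u_3 = (1/6, -1/3, 1/6)

Orthogonality check:
  u_2 · u_1 = 0 (should be 0)
  u_3 · u_1 = 0 (should be 0)
  u_3 · u_2 = 0 (should be 0)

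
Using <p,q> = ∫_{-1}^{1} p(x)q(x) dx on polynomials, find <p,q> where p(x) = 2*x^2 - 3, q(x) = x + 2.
<p,q> = -28/3

Expand the product: p(x)·q(x) = 2*x^3 + 4*x^2 - 3*x - 6.
∫_{-1}^{1} of each monomial x^k gives [2/(k+1) if k even, 0 if k odd]. Integrating term-by-term (or equivalently evaluating the antiderivative F(x) = x^4/2 + 4*x^3/3 - 3*x^2/2 - 6*x at the endpoints):
  F(1) − F(−1) = -17/3 − (11/3) = -28/3.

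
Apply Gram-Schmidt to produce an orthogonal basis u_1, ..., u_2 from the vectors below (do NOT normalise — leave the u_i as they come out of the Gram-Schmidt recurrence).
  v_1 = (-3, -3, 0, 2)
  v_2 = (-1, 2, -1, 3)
Orthogonal basis:
  u_1 = (-3, -3, 0, 2)
  u_2 = (-13/22, 53/22, -1, 30/11)

Apply the Gram-Schmidt recurrence
  u_1 = v_1
  u_i = v_i − Σ_{j<i} ((v_i · u_j) / (u_j · u_j)) · u_j.

Step by step this gives:
  u_1 = (-3, -3, 0, 2)
  u_2 = (-13/22, 53/22, -1, 30/11)

Orthogonality check:
  u_2 · u_1 = 0 (should be 0)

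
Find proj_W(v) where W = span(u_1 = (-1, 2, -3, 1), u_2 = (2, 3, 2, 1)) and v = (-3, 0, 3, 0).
proj_W(v) = (96/269, -234/269, 312/269, -114/269)

Set up U = [u_1 | ... | u_2] ∈ R^(4×2). The projector onto W = col(U) is P = U (U^T U)^(-1) U^T.
Compute U^T U =
  [15, -1]
  [-1, 18],
and U^T v = (-6, 0).
Solve U^T U · c = U^T v for the coefficients: c = (-108/269, -6/269). The projection is proj_W(v) = U c.
Check: (v - proj_W(v)) · u_1 = 0  (should be 0).
Check: (v - proj_W(v)) · u_2 = 0  (should be 0).
Result: proj_W(v) = (96/269, -234/269, 312/269, -114/269).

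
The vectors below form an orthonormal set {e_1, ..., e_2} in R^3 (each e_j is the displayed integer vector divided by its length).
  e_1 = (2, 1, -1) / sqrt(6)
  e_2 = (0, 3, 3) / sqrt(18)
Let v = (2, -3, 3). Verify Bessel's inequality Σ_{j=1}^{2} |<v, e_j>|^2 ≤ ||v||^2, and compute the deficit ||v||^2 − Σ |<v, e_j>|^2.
Σ |<v, e_j>|^2 = 2/3; ||v||^2 = 22; deficit = 64/3

Write each e_j = u_j / sqrt(<u_j, u_j>) where u_j is the displayed integer vector. Then <v, e_j> = <v, u_j> / sqrt(<u_j, u_j>), so |<v, e_j>|^2 = <v, u_j>^2 / <u_j, u_j>.
Coefficients: <v, e_1> = -2/sqrt(6), <v, e_2> = 0/sqrt(18).
Square and sum: Σ |<v, e_j>|^2 = 2/3.
Compute ||v||^2 = v·v = 22.
Deficit = 22 − 2/3 = 64/3 ≥ 0, confirming Bessel's inequality. (The deficit equals ||v − Σ <v,e_j> e_j||^2, the squared distance from v to span{e_j}.)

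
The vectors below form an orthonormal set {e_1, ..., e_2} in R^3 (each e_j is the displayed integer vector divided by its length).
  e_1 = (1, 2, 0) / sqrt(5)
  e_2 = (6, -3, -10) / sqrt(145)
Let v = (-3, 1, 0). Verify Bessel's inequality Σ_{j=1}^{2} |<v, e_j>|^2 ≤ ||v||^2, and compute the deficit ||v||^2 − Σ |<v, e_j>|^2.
Σ |<v, e_j>|^2 = 94/29; ||v||^2 = 10; deficit = 196/29

Write each e_j = u_j / sqrt(<u_j, u_j>) where u_j is the displayed integer vector. Then <v, e_j> = <v, u_j> / sqrt(<u_j, u_j>), so |<v, e_j>|^2 = <v, u_j>^2 / <u_j, u_j>.
Coefficients: <v, e_1> = -1/sqrt(5), <v, e_2> = -21/sqrt(145).
Square and sum: Σ |<v, e_j>|^2 = 94/29.
Compute ||v||^2 = v·v = 10.
Deficit = 10 − 94/29 = 196/29 ≥ 0, confirming Bessel's inequality. (The deficit equals ||v − Σ <v,e_j> e_j||^2, the squared distance from v to span{e_j}.)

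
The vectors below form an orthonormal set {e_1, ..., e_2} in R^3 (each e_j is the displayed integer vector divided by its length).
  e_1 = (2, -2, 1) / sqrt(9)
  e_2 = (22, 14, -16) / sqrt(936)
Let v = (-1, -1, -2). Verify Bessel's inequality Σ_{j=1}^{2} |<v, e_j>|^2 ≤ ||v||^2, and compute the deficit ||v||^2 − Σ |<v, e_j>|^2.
Σ |<v, e_j>|^2 = 6/13; ||v||^2 = 6; deficit = 72/13

Write each e_j = u_j / sqrt(<u_j, u_j>) where u_j is the displayed integer vector. Then <v, e_j> = <v, u_j> / sqrt(<u_j, u_j>), so |<v, e_j>|^2 = <v, u_j>^2 / <u_j, u_j>.
Coefficients: <v, e_1> = -2/sqrt(9), <v, e_2> = -4/sqrt(936).
Square and sum: Σ |<v, e_j>|^2 = 6/13.
Compute ||v||^2 = v·v = 6.
Deficit = 6 − 6/13 = 72/13 ≥ 0, confirming Bessel's inequality. (The deficit equals ||v − Σ <v,e_j> e_j||^2, the squared distance from v to span{e_j}.)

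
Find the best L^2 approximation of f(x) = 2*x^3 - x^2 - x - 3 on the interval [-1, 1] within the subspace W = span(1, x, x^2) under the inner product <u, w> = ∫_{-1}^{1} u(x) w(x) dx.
g(x) = -x^2 + x/5 - 3

The best approximation g ∈ W is the orthogonal projection of f onto W. Writing g = a_0 + a_1 x + a_2 x^2, the coefficients solve the normal equations G · a = b where
  G_{ij} = <φ_i, φ_j> and b_i = <f, φ_i>, with φ_0 = 1, φ_1 = x, φ_2 = x^2.
G =
  [2, 0, 2/3]
  [0, 2/3, 0]
  [2/3, 0, 2/5],
b = (-20/3, 2/15, -12/5).
Solving gives a_0 = -3, a_1 = 1/5, a_2 = -1, so
  g(x) = -x^2 + x/5 - 3.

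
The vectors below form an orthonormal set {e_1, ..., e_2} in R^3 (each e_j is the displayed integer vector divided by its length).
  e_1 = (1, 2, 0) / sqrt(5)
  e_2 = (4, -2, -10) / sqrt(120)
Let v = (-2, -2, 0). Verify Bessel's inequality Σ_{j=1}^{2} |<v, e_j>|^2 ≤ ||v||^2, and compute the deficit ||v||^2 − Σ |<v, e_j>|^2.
Σ |<v, e_j>|^2 = 22/3; ||v||^2 = 8; deficit = 2/3

Write each e_j = u_j / sqrt(<u_j, u_j>) where u_j is the displayed integer vector. Then <v, e_j> = <v, u_j> / sqrt(<u_j, u_j>), so |<v, e_j>|^2 = <v, u_j>^2 / <u_j, u_j>.
Coefficients: <v, e_1> = -6/sqrt(5), <v, e_2> = -4/sqrt(120).
Square and sum: Σ |<v, e_j>|^2 = 22/3.
Compute ||v||^2 = v·v = 8.
Deficit = 8 − 22/3 = 2/3 ≥ 0, confirming Bessel's inequality. (The deficit equals ||v − Σ <v,e_j> e_j||^2, the squared distance from v to span{e_j}.)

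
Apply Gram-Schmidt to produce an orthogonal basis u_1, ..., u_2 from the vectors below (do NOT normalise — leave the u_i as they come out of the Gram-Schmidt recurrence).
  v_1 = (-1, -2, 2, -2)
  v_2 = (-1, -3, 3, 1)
Orthogonal basis:
  u_1 = (-1, -2, 2, -2)
  u_2 = (-2/13, -17/13, 17/13, 35/13)

Apply the Gram-Schmidt recurrence
  u_1 = v_1
  u_i = v_i − Σ_{j<i} ((v_i · u_j) / (u_j · u_j)) · u_j.

Step by step this gives:
  u_1 = (-1, -2, 2, -2)
  u_2 = (-2/13, -17/13, 17/13, 35/13)

Orthogonality check:
  u_2 · u_1 = 0 (should be 0)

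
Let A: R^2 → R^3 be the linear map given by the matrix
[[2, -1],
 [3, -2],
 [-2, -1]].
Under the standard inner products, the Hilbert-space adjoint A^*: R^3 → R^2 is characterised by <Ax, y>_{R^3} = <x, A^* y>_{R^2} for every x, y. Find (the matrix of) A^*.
A^* = A^T =
[[2, 3, -2],
 [-1, -2, -1]]

For real matrices with standard dot products, the defining identity <Ax, y> = <x, A^* y> gives (Ax)^T y = x^T (A^*) y, i.e. x^T A^T y = x^T (A^*) y. Since this holds for all x, y, we must have A^* = A^T. Therefore
A^* =
[[2, 3, -2],
 [-1, -2, -1]].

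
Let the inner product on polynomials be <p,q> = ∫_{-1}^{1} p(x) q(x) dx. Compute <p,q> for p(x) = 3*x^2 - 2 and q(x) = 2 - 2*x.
<p,q> = -4

Expand the product: p(x)·q(x) = -6*x^3 + 6*x^2 + 4*x - 4.
∫_{-1}^{1} of each monomial x^k gives [2/(k+1) if k even, 0 if k odd]. Integrating term-by-term (or equivalently evaluating the antiderivative F(x) = -3*x^4/2 + 2*x^3 + 2*x^2 - 4*x at the endpoints):
  F(1) − F(−1) = -3/2 − (5/2) = -4.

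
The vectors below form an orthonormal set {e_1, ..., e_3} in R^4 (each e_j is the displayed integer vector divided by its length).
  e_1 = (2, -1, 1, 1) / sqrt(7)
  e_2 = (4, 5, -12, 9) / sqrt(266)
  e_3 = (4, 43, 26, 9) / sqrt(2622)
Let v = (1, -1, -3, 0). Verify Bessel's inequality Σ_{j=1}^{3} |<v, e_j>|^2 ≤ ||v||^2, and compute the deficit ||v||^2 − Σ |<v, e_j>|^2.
Σ |<v, e_j>|^2 = 226/23; ||v||^2 = 11; deficit = 27/23

Write each e_j = u_j / sqrt(<u_j, u_j>) where u_j is the displayed integer vector. Then <v, e_j> = <v, u_j> / sqrt(<u_j, u_j>), so |<v, e_j>|^2 = <v, u_j>^2 / <u_j, u_j>.
Coefficients: <v, e_1> = 0/sqrt(7), <v, e_2> = 35/sqrt(266), <v, e_3> = -117/sqrt(2622).
Square and sum: Σ |<v, e_j>|^2 = 226/23.
Compute ||v||^2 = v·v = 11.
Deficit = 11 − 226/23 = 27/23 ≥ 0, confirming Bessel's inequality. (The deficit equals ||v − Σ <v,e_j> e_j||^2, the squared distance from v to span{e_j}.)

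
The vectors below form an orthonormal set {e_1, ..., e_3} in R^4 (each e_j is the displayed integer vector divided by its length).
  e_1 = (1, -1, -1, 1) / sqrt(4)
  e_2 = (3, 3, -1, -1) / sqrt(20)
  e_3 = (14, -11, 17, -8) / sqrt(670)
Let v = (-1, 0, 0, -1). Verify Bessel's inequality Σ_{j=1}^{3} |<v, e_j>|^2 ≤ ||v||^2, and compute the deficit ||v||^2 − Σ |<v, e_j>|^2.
Σ |<v, e_j>|^2 = 84/67; ||v||^2 = 2; deficit = 50/67

Write each e_j = u_j / sqrt(<u_j, u_j>) where u_j is the displayed integer vector. Then <v, e_j> = <v, u_j> / sqrt(<u_j, u_j>), so |<v, e_j>|^2 = <v, u_j>^2 / <u_j, u_j>.
Coefficients: <v, e_1> = -2/sqrt(4), <v, e_2> = -2/sqrt(20), <v, e_3> = -6/sqrt(670).
Square and sum: Σ |<v, e_j>|^2 = 84/67.
Compute ||v||^2 = v·v = 2.
Deficit = 2 − 84/67 = 50/67 ≥ 0, confirming Bessel's inequality. (The deficit equals ||v − Σ <v,e_j> e_j||^2, the squared distance from v to span{e_j}.)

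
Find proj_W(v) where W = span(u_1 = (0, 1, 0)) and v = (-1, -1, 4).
proj_W(v) = (0, -1, 0)

Set up U = [u_1 | ... | u_1] ∈ R^(3×1). The projector onto W = col(U) is P = U (U^T U)^(-1) U^T.
Compute U^T U =
  [1],
and U^T v = (-1).
Solve U^T U · c = U^T v for the coefficients: c = (-1). The projection is proj_W(v) = U c.
Check: (v - proj_W(v)) · u_1 = 0  (should be 0).
Result: proj_W(v) = (0, -1, 0).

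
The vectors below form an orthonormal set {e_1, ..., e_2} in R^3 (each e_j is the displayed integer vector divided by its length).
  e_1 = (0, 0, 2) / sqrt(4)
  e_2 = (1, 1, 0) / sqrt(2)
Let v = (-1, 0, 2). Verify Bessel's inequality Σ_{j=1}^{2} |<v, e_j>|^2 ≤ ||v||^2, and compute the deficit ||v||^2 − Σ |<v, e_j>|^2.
Σ |<v, e_j>|^2 = 9/2; ||v||^2 = 5; deficit = 1/2

Write each e_j = u_j / sqrt(<u_j, u_j>) where u_j is the displayed integer vector. Then <v, e_j> = <v, u_j> / sqrt(<u_j, u_j>), so |<v, e_j>|^2 = <v, u_j>^2 / <u_j, u_j>.
Coefficients: <v, e_1> = 4/sqrt(4), <v, e_2> = -1/sqrt(2).
Square and sum: Σ |<v, e_j>|^2 = 9/2.
Compute ||v||^2 = v·v = 5.
Deficit = 5 − 9/2 = 1/2 ≥ 0, confirming Bessel's inequality. (The deficit equals ||v − Σ <v,e_j> e_j||^2, the squared distance from v to span{e_j}.)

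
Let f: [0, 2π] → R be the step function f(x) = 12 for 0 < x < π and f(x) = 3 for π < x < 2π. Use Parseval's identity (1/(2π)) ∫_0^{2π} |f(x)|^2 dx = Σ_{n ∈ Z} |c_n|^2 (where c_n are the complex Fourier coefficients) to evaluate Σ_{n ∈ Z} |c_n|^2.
Σ |c_n|^2 = 153/2

Parseval equates the L^2 energy of f (normalised by 1/(2π)) with the ℓ^2 sum of its Fourier coefficients: (1/(2π)) ∫_0^{2π} |f|^2 = Σ |c_n|^2.
Compute the left side: (1/(2π)) [∫_0^π 12^2 dx + ∫_π^{2π} 3^2 dx] = (1/(2π)) · (144π + 9π) = (144 + 9)/2 = 153/2.
So Σ_{n ∈ Z} |c_n|^2 = 153/2.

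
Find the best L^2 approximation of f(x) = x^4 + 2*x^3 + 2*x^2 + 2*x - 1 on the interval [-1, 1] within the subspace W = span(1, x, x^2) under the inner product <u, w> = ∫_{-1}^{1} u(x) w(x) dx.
g(x) = 20*x^2/7 + 16*x/5 - 38/35

The best approximation g ∈ W is the orthogonal projection of f onto W. Writing g = a_0 + a_1 x + a_2 x^2, the coefficients solve the normal equations G · a = b where
  G_{ij} = <φ_i, φ_j> and b_i = <f, φ_i>, with φ_0 = 1, φ_1 = x, φ_2 = x^2.
G =
  [2, 0, 2/3]
  [0, 2/3, 0]
  [2/3, 0, 2/5],
b = (-4/15, 32/15, 44/105).
Solving gives a_0 = -38/35, a_1 = 16/5, a_2 = 20/7, so
  g(x) = 20*x^2/7 + 16*x/5 - 38/35.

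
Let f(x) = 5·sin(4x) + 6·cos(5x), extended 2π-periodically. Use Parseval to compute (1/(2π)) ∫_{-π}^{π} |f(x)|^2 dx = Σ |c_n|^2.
Σ |c_n|^2 = 61/2

Expand |f|^2 and use orthogonality of {sin(nx), cos(mx)} on [-π, π]:
  ∫_{-π}^{π} sin(nx)^2 dx = π, ∫ cos(mx)^2 dx = π, and cross terms integrate to 0.
So ∫_{-π}^{π} f(x)^2 dx = 5^2 · π + 6^2 · π = (25 + 36)π.
Divide by 2π: (25 + 36)/2 = 61/2.
By Parseval, this equals Σ |c_n|^2.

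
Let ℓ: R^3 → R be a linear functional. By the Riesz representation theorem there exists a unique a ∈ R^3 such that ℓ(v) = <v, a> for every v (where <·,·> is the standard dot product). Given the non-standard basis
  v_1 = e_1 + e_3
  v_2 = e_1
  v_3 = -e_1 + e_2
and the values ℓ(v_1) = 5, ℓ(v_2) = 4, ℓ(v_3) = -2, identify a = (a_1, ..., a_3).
a = (4, 2, 1)

Write a = (a_1, ..., a_3) in the standard basis. For each basis vector v_i, ℓ(v_i) = <v_i, a> is a linear equation in the a_j's. Collect the n equations into a matrix system V a = ℓ, where row i of V is v_i (expressed in the standard basis). Since V is invertible (lower-triangular with 1s on the diagonal, up to permutation), solve by back-substitution:
  V =
[[1, 0, 1],
 [1, 0, 0],
 [-1, 1, 0]]
  V a = (5, 4, -2)
Solving gives a = (4, 2, 1).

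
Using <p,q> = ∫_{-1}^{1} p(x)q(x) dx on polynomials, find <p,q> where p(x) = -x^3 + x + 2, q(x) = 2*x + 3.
<p,q> = 188/15

Expand the product: p(x)·q(x) = -2*x^4 - 3*x^3 + 2*x^2 + 7*x + 6.
∫_{-1}^{1} of each monomial x^k gives [2/(k+1) if k even, 0 if k odd]. Integrating term-by-term (or equivalently evaluating the antiderivative F(x) = -2*x^5/5 - 3*x^4/4 + 2*x^3/3 + 7*x^2/2 + 6*x at the endpoints):
  F(1) − F(−1) = 541/60 − (-211/60) = 188/15.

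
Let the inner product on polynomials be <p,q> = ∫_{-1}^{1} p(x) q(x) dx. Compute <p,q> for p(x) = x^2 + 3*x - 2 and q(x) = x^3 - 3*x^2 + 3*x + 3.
<p,q> = 0

Expand the product: p(x)·q(x) = x^5 - 8*x^3 + 18*x^2 + 3*x - 6.
∫_{-1}^{1} of each monomial x^k gives [2/(k+1) if k even, 0 if k odd]. Integrating term-by-term (or equivalently evaluating the antiderivative F(x) = x^6/6 - 2*x^4 + 6*x^3 + 3*x^2/2 - 6*x at the endpoints):
  F(1) − F(−1) = -1/3 − (-1/3) = 0.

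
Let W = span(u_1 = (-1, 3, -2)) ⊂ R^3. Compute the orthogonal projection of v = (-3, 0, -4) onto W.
proj_W(v) = (-11/14, 33/14, -11/7)

Set up U = [u_1 | ... | u_1] ∈ R^(3×1). The projector onto W = col(U) is P = U (U^T U)^(-1) U^T.
Compute U^T U =
  [14],
and U^T v = (11).
Solve U^T U · c = U^T v for the coefficients: c = (11/14). The projection is proj_W(v) = U c.
Check: (v - proj_W(v)) · u_1 = 0  (should be 0).
Result: proj_W(v) = (-11/14, 33/14, -11/7).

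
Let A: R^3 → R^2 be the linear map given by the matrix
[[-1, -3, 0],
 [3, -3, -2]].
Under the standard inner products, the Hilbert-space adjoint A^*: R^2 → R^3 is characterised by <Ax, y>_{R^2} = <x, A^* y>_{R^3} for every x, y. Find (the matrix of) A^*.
A^* = A^T =
[[-1, 3],
 [-3, -3],
 [0, -2]]

For real matrices with standard dot products, the defining identity <Ax, y> = <x, A^* y> gives (Ax)^T y = x^T (A^*) y, i.e. x^T A^T y = x^T (A^*) y. Since this holds for all x, y, we must have A^* = A^T. Therefore
A^* =
[[-1, 3],
 [-3, -3],
 [0, -2]].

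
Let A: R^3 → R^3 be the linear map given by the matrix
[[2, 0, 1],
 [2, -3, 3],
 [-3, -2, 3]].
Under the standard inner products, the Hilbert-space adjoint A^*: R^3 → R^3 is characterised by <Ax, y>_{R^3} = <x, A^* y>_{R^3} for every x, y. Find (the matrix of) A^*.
A^* = A^T =
[[2, 2, -3],
 [0, -3, -2],
 [1, 3, 3]]

For real matrices with standard dot products, the defining identity <Ax, y> = <x, A^* y> gives (Ax)^T y = x^T (A^*) y, i.e. x^T A^T y = x^T (A^*) y. Since this holds for all x, y, we must have A^* = A^T. Therefore
A^* =
[[2, 2, -3],
 [0, -3, -2],
 [1, 3, 3]].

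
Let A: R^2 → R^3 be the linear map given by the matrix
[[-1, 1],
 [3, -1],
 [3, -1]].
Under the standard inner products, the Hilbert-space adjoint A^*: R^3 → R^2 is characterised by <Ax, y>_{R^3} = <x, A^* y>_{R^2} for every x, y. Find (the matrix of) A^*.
A^* = A^T =
[[-1, 3, 3],
 [1, -1, -1]]

For real matrices with standard dot products, the defining identity <Ax, y> = <x, A^* y> gives (Ax)^T y = x^T (A^*) y, i.e. x^T A^T y = x^T (A^*) y. Since this holds for all x, y, we must have A^* = A^T. Therefore
A^* =
[[-1, 3, 3],
 [1, -1, -1]].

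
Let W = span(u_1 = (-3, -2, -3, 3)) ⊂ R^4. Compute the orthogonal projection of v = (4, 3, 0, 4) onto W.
proj_W(v) = (18/31, 12/31, 18/31, -18/31)

Set up U = [u_1 | ... | u_1] ∈ R^(4×1). The projector onto W = col(U) is P = U (U^T U)^(-1) U^T.
Compute U^T U =
  [31],
and U^T v = (-6).
Solve U^T U · c = U^T v for the coefficients: c = (-6/31). The projection is proj_W(v) = U c.
Check: (v - proj_W(v)) · u_1 = 0  (should be 0).
Result: proj_W(v) = (18/31, 12/31, 18/31, -18/31).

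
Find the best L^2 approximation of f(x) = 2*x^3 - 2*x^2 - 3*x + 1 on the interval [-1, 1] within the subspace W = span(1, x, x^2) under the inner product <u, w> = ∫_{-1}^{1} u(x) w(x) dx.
g(x) = -2*x^2 - 9*x/5 + 1

The best approximation g ∈ W is the orthogonal projection of f onto W. Writing g = a_0 + a_1 x + a_2 x^2, the coefficients solve the normal equations G · a = b where
  G_{ij} = <φ_i, φ_j> and b_i = <f, φ_i>, with φ_0 = 1, φ_1 = x, φ_2 = x^2.
G =
  [2, 0, 2/3]
  [0, 2/3, 0]
  [2/3, 0, 2/5],
b = (2/3, -6/5, -2/15).
Solving gives a_0 = 1, a_1 = -9/5, a_2 = -2, so
  g(x) = -2*x^2 - 9*x/5 + 1.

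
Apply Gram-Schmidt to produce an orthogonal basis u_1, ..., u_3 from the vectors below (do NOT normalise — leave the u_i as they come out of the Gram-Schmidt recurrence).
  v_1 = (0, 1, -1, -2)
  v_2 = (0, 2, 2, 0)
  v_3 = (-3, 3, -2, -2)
Orthogonal basis:
  u_1 = (0, 1, -1, -2)
  u_2 = (0, 2, 2, 0)
  u_3 = (-3, 1, -1, 1)

Apply the Gram-Schmidt recurrence
  u_1 = v_1
  u_i = v_i − Σ_{j<i} ((v_i · u_j) / (u_j · u_j)) · u_j.

Step by step this gives:
  u_1 = (0, 1, -1, -2)
  u_2 = (0, 2, 2, 0)
  u_3 = (-3, 1, -1, 1)

Orthogonality check:
  u_2 · u_1 = 0 (should be 0)
  u_3 · u_1 = 0 (should be 0)
  u_3 · u_2 = 0 (should be 0)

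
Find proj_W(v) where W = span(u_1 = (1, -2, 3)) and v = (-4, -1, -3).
proj_W(v) = (-11/14, 11/7, -33/14)

Set up U = [u_1 | ... | u_1] ∈ R^(3×1). The projector onto W = col(U) is P = U (U^T U)^(-1) U^T.
Compute U^T U =
  [14],
and U^T v = (-11).
Solve U^T U · c = U^T v for the coefficients: c = (-11/14). The projection is proj_W(v) = U c.
Check: (v - proj_W(v)) · u_1 = 0  (should be 0).
Result: proj_W(v) = (-11/14, 11/7, -33/14).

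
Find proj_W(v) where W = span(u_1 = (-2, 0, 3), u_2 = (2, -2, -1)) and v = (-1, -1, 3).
proj_W(v) = (-20/17, -19/17, 49/17)

Set up U = [u_1 | ... | u_2] ∈ R^(3×2). The projector onto W = col(U) is P = U (U^T U)^(-1) U^T.
Compute U^T U =
  [13, -7]
  [-7, 9],
and U^T v = (11, -3).
Solve U^T U · c = U^T v for the coefficients: c = (39/34, 19/34). The projection is proj_W(v) = U c.
Check: (v - proj_W(v)) · u_1 = 0  (should be 0).
Check: (v - proj_W(v)) · u_2 = 0  (should be 0).
Result: proj_W(v) = (-20/17, -19/17, 49/17).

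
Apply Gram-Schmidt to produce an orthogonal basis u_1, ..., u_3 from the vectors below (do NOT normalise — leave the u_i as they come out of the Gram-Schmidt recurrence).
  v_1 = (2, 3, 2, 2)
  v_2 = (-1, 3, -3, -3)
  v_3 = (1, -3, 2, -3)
Orthogonal basis:
  u_1 = (2, 3, 2, 2)
  u_2 = (-11/21, 26/7, -53/21, -53/21)
  u_3 = (945/563, -252/563, 1124/563, -1691/563)

Apply the Gram-Schmidt recurrence
  u_1 = v_1
  u_i = v_i − Σ_{j<i} ((v_i · u_j) / (u_j · u_j)) · u_j.

Step by step this gives:
  u_1 = (2, 3, 2, 2)
  u_2 = (-11/21, 26/7, -53/21, -53/21)
  u_3 = (945/563, -252/563, 1124/563, -1691/563)

Orthogonality check:
  u_2 · u_1 = 0 (should be 0)
  u_3 · u_1 = 0 (should be 0)
  u_3 · u_2 = 0 (should be 0)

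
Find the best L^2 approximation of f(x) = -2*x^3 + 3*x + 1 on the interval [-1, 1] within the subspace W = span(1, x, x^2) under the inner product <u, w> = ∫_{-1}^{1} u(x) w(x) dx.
g(x) = 9*x/5 + 1

The best approximation g ∈ W is the orthogonal projection of f onto W. Writing g = a_0 + a_1 x + a_2 x^2, the coefficients solve the normal equations G · a = b where
  G_{ij} = <φ_i, φ_j> and b_i = <f, φ_i>, with φ_0 = 1, φ_1 = x, φ_2 = x^2.
G =
  [2, 0, 2/3]
  [0, 2/3, 0]
  [2/3, 0, 2/5],
b = (2, 6/5, 2/3).
Solving gives a_0 = 1, a_1 = 9/5, a_2 = 0, so
  g(x) = 9*x/5 + 1.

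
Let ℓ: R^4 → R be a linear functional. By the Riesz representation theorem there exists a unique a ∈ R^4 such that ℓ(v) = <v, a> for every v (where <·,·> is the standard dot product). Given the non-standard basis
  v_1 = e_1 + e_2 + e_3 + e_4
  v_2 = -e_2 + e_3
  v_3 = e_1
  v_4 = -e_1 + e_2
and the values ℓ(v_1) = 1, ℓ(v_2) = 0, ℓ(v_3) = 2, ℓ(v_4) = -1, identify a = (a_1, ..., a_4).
a = (2, 1, 1, -3)

Write a = (a_1, ..., a_4) in the standard basis. For each basis vector v_i, ℓ(v_i) = <v_i, a> is a linear equation in the a_j's. Collect the n equations into a matrix system V a = ℓ, where row i of V is v_i (expressed in the standard basis). Since V is invertible (lower-triangular with 1s on the diagonal, up to permutation), solve by back-substitution:
  V =
[[1, 1, 1, 1],
 [0, -1, 1, 0],
 [1, 0, 0, 0],
 [-1, 1, 0, 0]]
  V a = (1, 0, 2, -1)
Solving gives a = (2, 1, 1, -3).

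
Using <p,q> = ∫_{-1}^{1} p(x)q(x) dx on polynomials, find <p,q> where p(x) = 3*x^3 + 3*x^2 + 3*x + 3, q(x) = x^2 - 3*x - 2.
<p,q> = -112/5

Expand the product: p(x)·q(x) = 3*x^5 - 6*x^4 - 12*x^3 - 12*x^2 - 15*x - 6.
∫_{-1}^{1} of each monomial x^k gives [2/(k+1) if k even, 0 if k odd]. Integrating term-by-term (or equivalently evaluating the antiderivative F(x) = x^6/2 - 6*x^5/5 - 3*x^4 - 4*x^3 - 15*x^2/2 - 6*x at the endpoints):
  F(1) − F(−1) = -106/5 − (6/5) = -112/5.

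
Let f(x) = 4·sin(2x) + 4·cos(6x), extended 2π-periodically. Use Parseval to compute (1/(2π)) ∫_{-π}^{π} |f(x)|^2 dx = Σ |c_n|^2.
Σ |c_n|^2 = 16

Expand |f|^2 and use orthogonality of {sin(nx), cos(mx)} on [-π, π]:
  ∫_{-π}^{π} sin(nx)^2 dx = π, ∫ cos(mx)^2 dx = π, and cross terms integrate to 0.
So ∫_{-π}^{π} f(x)^2 dx = 4^2 · π + 4^2 · π = (16 + 16)π.
Divide by 2π: (16 + 16)/2 = 16.
By Parseval, this equals Σ |c_n|^2.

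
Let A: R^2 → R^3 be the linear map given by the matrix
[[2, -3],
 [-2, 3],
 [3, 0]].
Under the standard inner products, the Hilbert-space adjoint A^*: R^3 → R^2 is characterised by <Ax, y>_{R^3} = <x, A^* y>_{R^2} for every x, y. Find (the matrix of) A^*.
A^* = A^T =
[[2, -2, 3],
 [-3, 3, 0]]

For real matrices with standard dot products, the defining identity <Ax, y> = <x, A^* y> gives (Ax)^T y = x^T (A^*) y, i.e. x^T A^T y = x^T (A^*) y. Since this holds for all x, y, we must have A^* = A^T. Therefore
A^* =
[[2, -2, 3],
 [-3, 3, 0]].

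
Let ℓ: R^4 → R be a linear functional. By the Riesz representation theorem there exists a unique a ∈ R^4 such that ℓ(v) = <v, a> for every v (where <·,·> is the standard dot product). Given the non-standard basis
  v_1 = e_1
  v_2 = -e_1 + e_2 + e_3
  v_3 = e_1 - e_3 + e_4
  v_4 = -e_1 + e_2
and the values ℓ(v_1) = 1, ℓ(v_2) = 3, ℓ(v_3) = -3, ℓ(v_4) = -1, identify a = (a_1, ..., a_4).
a = (1, 0, 4, 0)

Write a = (a_1, ..., a_4) in the standard basis. For each basis vector v_i, ℓ(v_i) = <v_i, a> is a linear equation in the a_j's. Collect the n equations into a matrix system V a = ℓ, where row i of V is v_i (expressed in the standard basis). Since V is invertible (lower-triangular with 1s on the diagonal, up to permutation), solve by back-substitution:
  V =
[[1, 0, 0, 0],
 [-1, 1, 1, 0],
 [1, 0, -1, 1],
 [-1, 1, 0, 0]]
  V a = (1, 3, -3, -1)
Solving gives a = (1, 0, 4, 0).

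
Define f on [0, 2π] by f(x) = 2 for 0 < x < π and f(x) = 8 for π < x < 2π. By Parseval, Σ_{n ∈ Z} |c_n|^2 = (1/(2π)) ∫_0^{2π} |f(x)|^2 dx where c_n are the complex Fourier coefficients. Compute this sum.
Σ |c_n|^2 = 34

Parseval equates the L^2 energy of f (normalised by 1/(2π)) with the ℓ^2 sum of its Fourier coefficients: (1/(2π)) ∫_0^{2π} |f|^2 = Σ |c_n|^2.
Compute the left side: (1/(2π)) [∫_0^π 2^2 dx + ∫_π^{2π} 8^2 dx] = (1/(2π)) · (4π + 64π) = (4 + 64)/2 = 34.
So Σ_{n ∈ Z} |c_n|^2 = 34.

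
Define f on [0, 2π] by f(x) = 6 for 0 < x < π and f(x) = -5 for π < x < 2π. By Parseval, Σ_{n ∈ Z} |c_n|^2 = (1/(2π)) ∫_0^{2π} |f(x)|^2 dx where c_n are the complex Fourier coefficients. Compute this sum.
Σ |c_n|^2 = 61/2

Parseval equates the L^2 energy of f (normalised by 1/(2π)) with the ℓ^2 sum of its Fourier coefficients: (1/(2π)) ∫_0^{2π} |f|^2 = Σ |c_n|^2.
Compute the left side: (1/(2π)) [∫_0^π 6^2 dx + ∫_π^{2π} (-5)^2 dx] = (1/(2π)) · (36π + 25π) = (36 + 25)/2 = 61/2.
So Σ_{n ∈ Z} |c_n|^2 = 61/2.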